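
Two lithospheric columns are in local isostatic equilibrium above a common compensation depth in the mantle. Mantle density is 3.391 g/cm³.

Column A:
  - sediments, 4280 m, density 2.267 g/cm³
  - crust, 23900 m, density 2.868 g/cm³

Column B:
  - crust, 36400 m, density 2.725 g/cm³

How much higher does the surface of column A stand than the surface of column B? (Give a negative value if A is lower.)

For any compensation level in the mantle, the mantle terms cancel and isostasy reduces to e = (Σt_A − Σt_B) − (Σ(ρt)_A − Σ(ρt)_B) / ρ_m.
Σt_A = 28180 m; Σt_B = 36400 m; Σ(ρt)_A = 78247.96; Σ(ρt)_B = 99190 (in m·g/cm³).
e = (28180 − 36400) − (78247.96 − 99190) / 3.391 = −2040 m.

−2040 m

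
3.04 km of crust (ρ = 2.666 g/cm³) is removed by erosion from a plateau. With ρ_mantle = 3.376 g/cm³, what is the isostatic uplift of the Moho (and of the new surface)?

Unloading: uplift u = e ρ_c/ρ_m = 3.04 km × 2.666/3.376 = 2.4 km.

2.4 km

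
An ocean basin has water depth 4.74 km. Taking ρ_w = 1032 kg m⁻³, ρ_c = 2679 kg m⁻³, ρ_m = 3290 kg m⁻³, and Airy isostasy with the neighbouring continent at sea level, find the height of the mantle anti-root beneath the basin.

In Airy isostatic equilibrium: replacing crust with seawater at the top is compensated by replacing crust with mantle at the base: d (ρ_c − ρ_w) = a (ρ_m − ρ_c).
a = d (ρ_c − ρ_w)/(ρ_m − ρ_c) = 4.74 km × 1647/611 = 12.8 km.

12.8 km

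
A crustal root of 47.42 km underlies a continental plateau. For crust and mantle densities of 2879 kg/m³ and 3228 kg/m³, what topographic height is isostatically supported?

5.75 km

For local isostatic compensation: ρ_c h = (ρ_m − ρ_c) r.
h = r (ρ_m − ρ_c) / ρ_c = 47.42 km × (3228 − 2879) / 2879 = 5.75 km.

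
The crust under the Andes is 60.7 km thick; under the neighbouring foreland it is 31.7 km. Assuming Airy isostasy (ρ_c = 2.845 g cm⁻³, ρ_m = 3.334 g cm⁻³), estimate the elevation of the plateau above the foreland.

4.25 km

Excess crust Δ = 60.7 km − 31.7 km = 29 km, split between elevation h and root r with h + r = Δ.
Airy balance ρ_c h = (ρ_m − ρ_c) r gives r = h ρ_c/(ρ_m − ρ_c), so h (1 + ρ_c/(ρ_m − ρ_c)) = Δ, i.e. h = Δ (ρ_m − ρ_c)/ρ_m.
h = 29 km × 0.489/3.334 = 4.25 km.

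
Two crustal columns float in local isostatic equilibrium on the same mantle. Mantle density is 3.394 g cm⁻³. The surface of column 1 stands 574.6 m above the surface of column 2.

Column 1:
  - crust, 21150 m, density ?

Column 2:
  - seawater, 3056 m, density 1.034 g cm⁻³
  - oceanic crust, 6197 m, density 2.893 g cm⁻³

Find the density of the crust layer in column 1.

2.81 g cm⁻³

Take the compensation level at the base of the deeper column (depth z_c below the surface of column 1) and equate Σ ρ_i t_i down to z_c; mantle fills any gap and the z_c terms cancel.
Column 1: 21150×ρ + (z_c − 21150)×3.394
Column 2: 574.6×0 + 3056×1.034 + 6197×2.893 + (z_c − 574.6 − 9253)×3.394
The z_c×3.394 term appears on both sides and cancels. Collect the known terms of each column as K = Σ(ρt)_known − 3.394 × (depth of known layers): K_1 = 0 − 3.394×21150 = −71783.1; K_2 = 21087.825 − 3.394×(574.6 + 9253) = −12267.0494.
Balance: K_1 + 21150×ρ = K_2, so ρ = (K_2 − K_1)/21150 = 59516.1/21150 = 2.81 g cm⁻³.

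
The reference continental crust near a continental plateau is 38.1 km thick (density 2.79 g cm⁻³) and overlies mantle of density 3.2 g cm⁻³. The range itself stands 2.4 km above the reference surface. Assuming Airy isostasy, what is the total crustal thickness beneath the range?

Root depth r = h ρ_c / (ρ_m − ρ_c) = 2.4 km × 2.79 / 0.41 = 16.33 km.
Total thickness = T + h + r = 38.1 km + 2.4 km + 16.33 km = 56.8 km.

56.8 km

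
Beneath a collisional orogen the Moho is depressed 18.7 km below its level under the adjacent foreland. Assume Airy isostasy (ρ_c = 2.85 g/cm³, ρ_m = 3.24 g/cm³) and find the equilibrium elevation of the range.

2.56 km

By Archimedes' principle applied to the lithosphere: ρ_c h = (ρ_m − ρ_c) r.
h = r (ρ_m − ρ_c) / ρ_c = 18.7 km × (3.24 − 2.85) / 2.85 = 2.56 km.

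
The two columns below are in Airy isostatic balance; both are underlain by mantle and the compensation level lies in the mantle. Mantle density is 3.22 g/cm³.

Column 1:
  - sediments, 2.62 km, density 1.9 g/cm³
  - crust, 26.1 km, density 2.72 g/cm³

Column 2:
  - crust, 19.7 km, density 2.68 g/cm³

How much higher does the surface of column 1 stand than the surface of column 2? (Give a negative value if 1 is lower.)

For any compensation level in the mantle, the mantle terms cancel and isostasy reduces to e = (Σt_1 − Σt_2) − (Σ(ρt)_1 − Σ(ρt)_2) / ρ_m.
Σt_1 = 28.72 km; Σt_2 = 19.7 km; Σ(ρt)_1 = 75.97; Σ(ρt)_2 = 52.796 (in km·g/cm³).
e = (28.72 − 19.7) − (75.97 − 52.796) / 3.22 = 1.82 km.

1.82 km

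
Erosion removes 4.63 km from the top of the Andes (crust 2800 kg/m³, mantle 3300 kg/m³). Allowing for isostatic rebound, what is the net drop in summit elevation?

Rebound u = e ρ_c/ρ_m = 4.63 km × 2800/3300 = 3.928 km.
Net surface drop = e − u = 4.63 km − 3.928 km = e (ρ_m − ρ_c)/ρ_m = 0.702 km.

0.702 km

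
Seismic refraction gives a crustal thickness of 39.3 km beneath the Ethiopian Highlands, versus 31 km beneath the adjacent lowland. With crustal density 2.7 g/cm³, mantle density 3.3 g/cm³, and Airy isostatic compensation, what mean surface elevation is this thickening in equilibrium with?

Excess crust Δ = 39.3 km − 31 km = 8.3 km, split between elevation h and root r with h + r = Δ.
Airy balance ρ_c h = (ρ_m − ρ_c) r gives r = h ρ_c/(ρ_m − ρ_c), so h (1 + ρ_c/(ρ_m − ρ_c)) = Δ, i.e. h = Δ (ρ_m − ρ_c)/ρ_m.
h = 8.3 km × 0.6/3.3 = 1.51 km.

1.51 km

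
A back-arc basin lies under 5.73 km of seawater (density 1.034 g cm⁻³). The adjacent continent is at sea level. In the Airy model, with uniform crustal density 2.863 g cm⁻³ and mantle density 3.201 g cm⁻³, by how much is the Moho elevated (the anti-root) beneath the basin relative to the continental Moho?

For local isostatic compensation: replacing crust with seawater at the top is compensated by replacing crust with mantle at the base: d (ρ_c − ρ_w) = a (ρ_m − ρ_c).
a = d (ρ_c − ρ_w)/(ρ_m − ρ_c) = 5.73 km × 1.829/0.338 = 31 km.

31 km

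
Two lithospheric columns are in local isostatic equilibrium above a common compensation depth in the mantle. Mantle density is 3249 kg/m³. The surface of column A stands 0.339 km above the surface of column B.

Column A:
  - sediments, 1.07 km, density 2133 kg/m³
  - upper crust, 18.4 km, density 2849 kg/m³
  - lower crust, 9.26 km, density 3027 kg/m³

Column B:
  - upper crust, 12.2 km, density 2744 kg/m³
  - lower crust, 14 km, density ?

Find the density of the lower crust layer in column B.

Take the compensation level at the base of the deeper column (depth z_c below the surface of column A) and equate Σ ρ_i t_i down to z_c; mantle fills any gap and the z_c terms cancel.
Column A: 1.07×2133 + 18.4×2849 + 9.26×3027 + (z_c − 28.73)×3249
Column B: 0.339×0 + 12.2×2744 + 14×ρ + (z_c − 0.339 − 26.2)×3249
The z_c×3249 term appears on both sides and cancels. Collect the known terms of each column as K = Σ(ρt)_known − 3249 × (depth of known layers): K_A = 82733.93 − 3249×28.73 = −10609.84; K_B = 33476.8 − 3249×(0.339 + 26.2) = −52748.411.
Balance: K_A = K_B + 14×ρ, so ρ = (K_A − K_B)/14 = 42138.6/14 = 3010 kg/m³.

3010 kg/m³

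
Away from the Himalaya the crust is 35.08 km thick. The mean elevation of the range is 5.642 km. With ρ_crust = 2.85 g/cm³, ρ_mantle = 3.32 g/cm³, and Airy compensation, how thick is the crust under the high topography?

Root depth r = h ρ_c / (ρ_m − ρ_c) = 5.642 km × 2.85 / 0.47 = 34.21 km.
Total thickness = T + h + r = 35.08 km + 5.642 km + 34.21 km = 74.9 km.

74.9 km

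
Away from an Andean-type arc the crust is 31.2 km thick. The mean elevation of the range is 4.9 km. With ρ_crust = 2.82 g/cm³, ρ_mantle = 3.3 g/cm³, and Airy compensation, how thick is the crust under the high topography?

64.9 km

Root depth r = h ρ_c / (ρ_m − ρ_c) = 4.9 km × 2.82 / 0.48 = 28.79 km.
Total thickness = T + h + r = 31.2 km + 4.9 km + 28.79 km = 64.9 km.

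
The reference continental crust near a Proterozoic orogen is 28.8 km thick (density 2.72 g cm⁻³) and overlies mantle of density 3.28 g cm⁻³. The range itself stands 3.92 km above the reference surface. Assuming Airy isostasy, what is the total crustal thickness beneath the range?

51.8 km

Root depth r = h ρ_c / (ρ_m − ρ_c) = 3.92 km × 2.72 / 0.56 = 19.04 km.
Total thickness = T + h + r = 28.8 km + 3.92 km + 19.04 km = 51.8 km.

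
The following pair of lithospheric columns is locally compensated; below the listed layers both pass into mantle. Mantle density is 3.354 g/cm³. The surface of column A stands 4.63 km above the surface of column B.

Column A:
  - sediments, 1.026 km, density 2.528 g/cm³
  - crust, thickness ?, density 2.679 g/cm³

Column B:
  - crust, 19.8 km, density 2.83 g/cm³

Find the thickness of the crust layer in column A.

37.1 km

Take the compensation level at the base of the deeper column (depth z_c below the surface of column A) and equate Σ ρ_i t_i down to z_c; mantle fills any gap and the z_c terms cancel.
Column A: 1.026×2.528 + x×2.679 + (z_c − 1.026 − x)×3.354
Column B: 4.63×0 + 19.8×2.83 + (z_c − 4.63 − 19.8)×3.354
The z_c×3.354 term appears on both sides and cancels. Collect the known terms of each column as K = Σ(ρt)_known − 3.354 × (depth of known layers): K_A = 2.593728 − 3.354×1.026 = −0.847476; K_B = 56.034 − 3.354×(4.63 + 19.8) = −25.90422.
Balance: K_A − x×(3.354 − 2.679) = K_B, so x = (K_A − K_B)/(3.354 − 2.679) = 25.0567/0.675 = 37.1 km.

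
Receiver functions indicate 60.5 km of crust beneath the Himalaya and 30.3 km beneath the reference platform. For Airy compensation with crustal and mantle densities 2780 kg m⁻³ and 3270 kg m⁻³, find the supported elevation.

Excess crust Δ = 60.5 km − 30.3 km = 30.2 km, split between elevation h and root r with h + r = Δ.
Airy balance ρ_c h = (ρ_m − ρ_c) r gives r = h ρ_c/(ρ_m − ρ_c), so h (1 + ρ_c/(ρ_m − ρ_c)) = Δ, i.e. h = Δ (ρ_m − ρ_c)/ρ_m.
h = 30.2 km × 490/3270 = 4.53 km.

4.53 km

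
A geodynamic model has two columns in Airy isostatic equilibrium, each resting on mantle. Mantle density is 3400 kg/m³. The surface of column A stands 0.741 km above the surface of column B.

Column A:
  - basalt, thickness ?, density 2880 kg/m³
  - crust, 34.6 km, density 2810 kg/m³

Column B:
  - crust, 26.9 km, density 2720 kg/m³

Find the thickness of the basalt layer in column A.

Take the compensation level at the base of the deeper column (depth z_c below the surface of column A) and equate Σ ρ_i t_i down to z_c; mantle fills any gap and the z_c terms cancel.
Column A: x×2880 + 34.6×2810 + (z_c − 34.6 − x)×3400
Column B: 0.741×0 + 26.9×2720 + (z_c − 0.741 − 26.9)×3400
The z_c×3400 term appears on both sides and cancels. Collect the known terms of each column as K = Σ(ρt)_known − 3400 × (depth of known layers): K_A = 97226 − 3400×34.6 = −20414; K_B = 73168 − 3400×(0.741 + 26.9) = −20811.4.
Balance: K_A − x×(3400 − 2880) = K_B, so x = (K_A − K_B)/(3400 − 2880) = 397.4/520 = 0.764 km.

0.764 km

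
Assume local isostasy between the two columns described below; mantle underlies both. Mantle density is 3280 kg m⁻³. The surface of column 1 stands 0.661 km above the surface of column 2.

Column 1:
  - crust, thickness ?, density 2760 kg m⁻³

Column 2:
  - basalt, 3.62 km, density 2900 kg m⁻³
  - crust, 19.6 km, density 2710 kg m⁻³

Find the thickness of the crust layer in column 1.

Take the compensation level at the base of the deeper column (depth z_c below the surface of column 1) and equate Σ ρ_i t_i down to z_c; mantle fills any gap and the z_c terms cancel.
Column 1: x×2760 + (z_c − 0 − x)×3280
Column 2: 0.661×0 + 3.62×2900 + 19.6×2710 + (z_c − 0.661 − 23.22)×3280
The z_c×3280 term appears on both sides and cancels. Collect the known terms of each column as K = Σ(ρt)_known − 3280 × (depth of known layers): K_1 = 0 − 3280×0 = 0; K_2 = 63614 − 3280×(0.661 + 23.22) = −14715.68.
Balance: K_1 − x×(3280 − 2760) = K_2, so x = (K_1 − K_2)/(3280 − 2760) = 14715.7/520 = 28.3 km.

28.3 km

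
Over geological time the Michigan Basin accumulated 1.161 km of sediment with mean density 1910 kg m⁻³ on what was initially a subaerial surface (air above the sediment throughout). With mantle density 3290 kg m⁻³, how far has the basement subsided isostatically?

0.674 km

Subaerial load: s = t ρ_sed / ρ_m = 1.161 km × 1910/3290 = 0.674 km.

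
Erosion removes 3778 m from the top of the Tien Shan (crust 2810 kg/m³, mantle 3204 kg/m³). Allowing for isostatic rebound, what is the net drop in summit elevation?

Rebound u = e ρ_c/ρ_m = 3778 m × 2810/3204 = 3313 m.
Net surface drop = e − u = 3778 m − 3313 m = e (ρ_m − ρ_c)/ρ_m = 465 m.

465 m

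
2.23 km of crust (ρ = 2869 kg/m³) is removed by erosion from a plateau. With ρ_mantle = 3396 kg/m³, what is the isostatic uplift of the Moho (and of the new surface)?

1.88 km

Unloading: uplift u = e ρ_c/ρ_m = 2.23 km × 2869/3396 = 1.88 km.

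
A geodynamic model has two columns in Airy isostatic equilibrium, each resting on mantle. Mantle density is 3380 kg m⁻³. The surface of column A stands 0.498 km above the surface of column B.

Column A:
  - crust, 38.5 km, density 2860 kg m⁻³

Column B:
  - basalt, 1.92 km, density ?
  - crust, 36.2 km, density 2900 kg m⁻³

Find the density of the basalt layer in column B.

Take the compensation level at the base of the deeper column (depth z_c below the surface of column A) and equate Σ ρ_i t_i down to z_c; mantle fills any gap and the z_c terms cancel.
Column A: 38.5×2860 + (z_c − 38.5)×3380
Column B: 0.498×0 + 1.92×ρ + 36.2×2900 + (z_c − 0.498 − 38.12)×3380
The z_c×3380 term appears on both sides and cancels. Collect the known terms of each column as K = Σ(ρt)_known − 3380 × (depth of known layers): K_A = 110110 − 3380×38.5 = −20020; K_B = 104980 − 3380×(0.498 + 38.12) = −25548.84.
Balance: K_A = K_B + 1.92×ρ, so ρ = (K_A − K_B)/1.92 = 5528.84/1.92 = 2880 kg m⁻³.

2880 kg m⁻³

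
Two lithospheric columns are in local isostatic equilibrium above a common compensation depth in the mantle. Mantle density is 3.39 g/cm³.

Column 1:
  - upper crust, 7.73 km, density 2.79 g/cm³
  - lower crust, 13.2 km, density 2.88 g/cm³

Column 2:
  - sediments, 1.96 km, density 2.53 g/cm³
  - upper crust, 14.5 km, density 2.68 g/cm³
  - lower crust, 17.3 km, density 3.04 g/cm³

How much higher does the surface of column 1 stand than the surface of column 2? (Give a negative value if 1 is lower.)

For any compensation level in the mantle, the mantle terms cancel and isostasy reduces to e = (Σt_1 − Σt_2) − (Σ(ρt)_1 − Σ(ρt)_2) / ρ_m.
Σt_1 = 20.93 km; Σt_2 = 33.76 km; Σ(ρt)_1 = 59.5827; Σ(ρt)_2 = 96.4108 (in km·g/cm³).
e = (20.93 − 33.76) − (59.5827 − 96.4108) / 3.39 = −1.97 km.

−1.97 km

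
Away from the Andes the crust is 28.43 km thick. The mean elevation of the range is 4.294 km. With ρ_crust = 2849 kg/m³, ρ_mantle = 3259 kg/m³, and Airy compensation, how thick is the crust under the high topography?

62.6 km

Root depth r = h ρ_c / (ρ_m − ρ_c) = 4.294 km × 2849 / 410 = 29.84 km.
Total thickness = T + h + r = 28.43 km + 4.294 km + 29.84 km = 62.6 km.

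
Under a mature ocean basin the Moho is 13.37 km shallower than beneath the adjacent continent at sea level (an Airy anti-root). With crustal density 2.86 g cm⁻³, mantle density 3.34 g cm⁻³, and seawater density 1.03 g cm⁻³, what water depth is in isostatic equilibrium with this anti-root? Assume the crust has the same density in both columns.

3.51 km

Replacing a thickness d of crust by seawater at the top must be balanced by replacing crust with mantle at the base: d (ρ_c − ρ_w) = a (ρ_m − ρ_c).
d = a (ρ_m − ρ_c)/(ρ_c − ρ_w) = 13.37 km × 0.48/1.83 = 3.51 km.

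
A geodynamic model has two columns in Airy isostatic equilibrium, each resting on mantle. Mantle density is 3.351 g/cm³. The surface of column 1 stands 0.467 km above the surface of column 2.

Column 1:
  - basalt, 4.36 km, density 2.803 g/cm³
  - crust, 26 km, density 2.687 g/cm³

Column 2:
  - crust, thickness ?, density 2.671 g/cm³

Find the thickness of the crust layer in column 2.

26.6 km

Take the compensation level at the base of the deeper column (depth z_c below the surface of column 1) and equate Σ ρ_i t_i down to z_c; mantle fills any gap and the z_c terms cancel.
Column 1: 4.36×2.803 + 26×2.687 + (z_c − 30.36)×3.351
Column 2: 0.467×0 + x×2.671 + (z_c − 0.467 − 0 − x)×3.351
The z_c×3.351 term appears on both sides and cancels. Collect the known terms of each column as K = Σ(ρt)_known − 3.351 × (depth of known layers): K_1 = 82.08308 − 3.351×30.36 = −19.65328; K_2 = 0 − 3.351×(0.467 + 0) = −1.564917.
Balance: K_1 = K_2 − x×(3.351 − 2.671), so x = (K_2 − K_1)/(3.351 − 2.671) = 18.0884/0.68 = 26.6 km.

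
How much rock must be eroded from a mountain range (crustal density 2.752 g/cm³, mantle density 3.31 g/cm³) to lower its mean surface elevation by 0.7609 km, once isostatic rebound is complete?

4.51 km

Net drop Δ = e − u = e − e ρ_c/ρ_m = e (ρ_m − ρ_c)/ρ_m.
e = Δ ρ_m/(ρ_m − ρ_c) = 0.7609 km × 3.31/0.558 = 4.51 km.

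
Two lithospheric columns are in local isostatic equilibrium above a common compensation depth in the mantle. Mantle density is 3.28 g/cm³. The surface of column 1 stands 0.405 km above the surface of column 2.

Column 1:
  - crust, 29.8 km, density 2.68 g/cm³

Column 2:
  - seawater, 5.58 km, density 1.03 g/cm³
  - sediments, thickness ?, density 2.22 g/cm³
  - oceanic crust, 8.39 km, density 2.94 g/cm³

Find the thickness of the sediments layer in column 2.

Take the compensation level at the base of the deeper column (depth z_c below the surface of column 1) and equate Σ ρ_i t_i down to z_c; mantle fills any gap and the z_c terms cancel.
Column 1: 29.8×2.68 + (z_c − 29.8)×3.28
Column 2: 0.405×0 + 5.58×1.03 + x×2.22 + 8.39×2.94 + (z_c − 0.405 − 13.97 − x)×3.28
The z_c×3.28 term appears on both sides and cancels. Collect the known terms of each column as K = Σ(ρt)_known − 3.28 × (depth of known layers): K_1 = 79.864 − 3.28×29.8 = −17.88; K_2 = 30.414 − 3.28×(0.405 + 13.97) = −16.736.
Balance: K_1 = K_2 − x×(3.28 − 2.22), so x = (K_2 − K_1)/(3.28 − 2.22) = 1.144/1.06 = 1.08 km.

1.08 km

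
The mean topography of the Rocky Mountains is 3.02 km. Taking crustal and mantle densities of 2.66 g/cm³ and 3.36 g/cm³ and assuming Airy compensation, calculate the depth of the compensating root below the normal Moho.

By Archimedes' principle applied to the lithosphere: the weight of the topography is balanced by the buoyancy of the root, ρ_c h = (ρ_m − ρ_c) r.
r = h · ρ_c / (ρ_m − ρ_c) = 3.02 km × 2.66 / (3.36 − 2.66) = 11.5 km.

11.5 km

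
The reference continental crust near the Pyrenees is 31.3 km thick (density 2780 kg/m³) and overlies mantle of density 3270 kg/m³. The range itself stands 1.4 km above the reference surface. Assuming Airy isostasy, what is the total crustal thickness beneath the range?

40.6 km

Root depth r = h ρ_c / (ρ_m − ρ_c) = 1.4 km × 2780 / 490 = 7.943 km.
Total thickness = T + h + r = 31.3 km + 1.4 km + 7.943 km = 40.6 km.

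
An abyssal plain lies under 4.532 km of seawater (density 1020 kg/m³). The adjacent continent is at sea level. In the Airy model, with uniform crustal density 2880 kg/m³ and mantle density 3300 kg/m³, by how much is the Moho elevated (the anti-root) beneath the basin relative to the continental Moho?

In Airy isostatic equilibrium: replacing crust with seawater at the top is compensated by replacing crust with mantle at the base: d (ρ_c − ρ_w) = a (ρ_m − ρ_c).
a = d (ρ_c − ρ_w)/(ρ_m − ρ_c) = 4.532 km × 1860/420 = 20.1 km.

20.1 km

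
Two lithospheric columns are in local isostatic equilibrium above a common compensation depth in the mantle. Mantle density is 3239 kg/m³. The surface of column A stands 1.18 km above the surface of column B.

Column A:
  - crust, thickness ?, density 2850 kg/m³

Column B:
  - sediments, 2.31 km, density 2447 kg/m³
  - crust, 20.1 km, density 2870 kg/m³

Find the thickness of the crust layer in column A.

Take the compensation level at the base of the deeper column (depth z_c below the surface of column A) and equate Σ ρ_i t_i down to z_c; mantle fills any gap and the z_c terms cancel.
Column A: x×2850 + (z_c − 0 − x)×3239
Column B: 1.18×0 + 2.31×2447 + 20.1×2870 + (z_c − 1.18 − 22.41)×3239
The z_c×3239 term appears on both sides and cancels. Collect the known terms of each column as K = Σ(ρt)_known − 3239 × (depth of known layers): K_A = 0 − 3239×0 = 0; K_B = 63339.57 − 3239×(1.18 + 22.41) = −13068.44.
Balance: K_A − x×(3239 − 2850) = K_B, so x = (K_A − K_B)/(3239 − 2850) = 13068.4/389 = 33.6 km.

33.6 km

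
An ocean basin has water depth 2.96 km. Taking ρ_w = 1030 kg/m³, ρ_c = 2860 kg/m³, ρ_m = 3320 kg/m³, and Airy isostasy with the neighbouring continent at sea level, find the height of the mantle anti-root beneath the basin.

11.8 km

Equating mass per unit area of the two columns: replacing crust with seawater at the top is compensated by replacing crust with mantle at the base: d (ρ_c − ρ_w) = a (ρ_m − ρ_c).
a = d (ρ_c − ρ_w)/(ρ_m − ρ_c) = 2.96 km × 1830/460 = 11.8 km.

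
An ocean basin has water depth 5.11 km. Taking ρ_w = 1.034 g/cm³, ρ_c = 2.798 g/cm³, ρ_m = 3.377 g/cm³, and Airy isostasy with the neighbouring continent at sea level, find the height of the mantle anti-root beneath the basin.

15.6 km

For local isostatic compensation: replacing crust with seawater at the top is compensated by replacing crust with mantle at the base: d (ρ_c − ρ_w) = a (ρ_m − ρ_c).
a = d (ρ_c − ρ_w)/(ρ_m − ρ_c) = 5.11 km × 1.764/0.579 = 15.6 km.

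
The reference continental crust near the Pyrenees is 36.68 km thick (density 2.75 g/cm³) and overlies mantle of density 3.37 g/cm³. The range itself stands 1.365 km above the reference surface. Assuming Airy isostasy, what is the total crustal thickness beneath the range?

44.1 km

Root depth r = h ρ_c / (ρ_m − ρ_c) = 1.365 km × 2.75 / 0.62 = 6.054 km.
Total thickness = T + h + r = 36.68 km + 1.365 km + 6.054 km = 44.1 km.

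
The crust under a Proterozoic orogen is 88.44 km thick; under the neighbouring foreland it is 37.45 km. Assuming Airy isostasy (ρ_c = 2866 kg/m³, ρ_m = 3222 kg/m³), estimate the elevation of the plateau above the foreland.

5.63 km

Excess crust Δ = 88.44 km − 37.45 km = 50.99 km, split between elevation h and root r with h + r = Δ.
Airy balance ρ_c h = (ρ_m − ρ_c) r gives r = h ρ_c/(ρ_m − ρ_c), so h (1 + ρ_c/(ρ_m − ρ_c)) = Δ, i.e. h = Δ (ρ_m − ρ_c)/ρ_m.
h = 50.99 km × 356/3222 = 5.63 km.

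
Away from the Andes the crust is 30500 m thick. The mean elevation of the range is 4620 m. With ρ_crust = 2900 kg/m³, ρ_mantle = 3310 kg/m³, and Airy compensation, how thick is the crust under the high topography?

67800 m

Root depth r = h ρ_c / (ρ_m − ρ_c) = 4620 m × 2900 / 410 = 32680 m.
Total thickness = T + h + r = 30500 m + 4620 m + 32680 m = 67800 m.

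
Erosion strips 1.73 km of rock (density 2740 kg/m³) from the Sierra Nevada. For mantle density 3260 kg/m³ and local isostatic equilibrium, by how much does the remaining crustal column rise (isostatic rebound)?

1.45 km

Unloading: uplift u = e ρ_c/ρ_m = 1.73 km × 2740/3260 = 1.45 km.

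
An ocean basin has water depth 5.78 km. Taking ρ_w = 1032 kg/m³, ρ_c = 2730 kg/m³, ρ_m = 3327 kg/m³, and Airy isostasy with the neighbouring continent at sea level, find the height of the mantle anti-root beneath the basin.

16.4 km

Equating mass per unit area of the two columns: replacing crust with seawater at the top is compensated by replacing crust with mantle at the base: d (ρ_c − ρ_w) = a (ρ_m − ρ_c).
a = d (ρ_c − ρ_w)/(ρ_m − ρ_c) = 5.78 km × 1698/597 = 16.4 km.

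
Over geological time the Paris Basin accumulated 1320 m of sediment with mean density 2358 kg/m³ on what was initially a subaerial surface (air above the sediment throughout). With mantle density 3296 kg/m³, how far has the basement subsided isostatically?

944 m

Subaerial load: s = t ρ_sed / ρ_m = 1320 m × 2358/3296 = 944 m.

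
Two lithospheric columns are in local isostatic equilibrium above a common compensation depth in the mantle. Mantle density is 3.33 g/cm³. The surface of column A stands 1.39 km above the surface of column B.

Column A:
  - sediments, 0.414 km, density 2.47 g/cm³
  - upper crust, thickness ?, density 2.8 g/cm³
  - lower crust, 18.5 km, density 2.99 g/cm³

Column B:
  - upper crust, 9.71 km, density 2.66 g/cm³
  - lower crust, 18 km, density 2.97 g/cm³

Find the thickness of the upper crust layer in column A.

20.7 km

Take the compensation level at the base of the deeper column (depth z_c below the surface of column A) and equate Σ ρ_i t_i down to z_c; mantle fills any gap and the z_c terms cancel.
Column A: 0.414×2.47 + x×2.8 + 18.5×2.99 + (z_c − 18.914 − x)×3.33
Column B: 1.39×0 + 9.71×2.66 + 18×2.97 + (z_c − 1.39 − 27.71)×3.33
The z_c×3.33 term appears on both sides and cancels. Collect the known terms of each column as K = Σ(ρt)_known − 3.33 × (depth of known layers): K_A = 56.33758 − 3.33×18.914 = −6.64604; K_B = 79.2886 − 3.33×(1.39 + 27.71) = −17.6144.
Balance: K_A − x×(3.33 − 2.8) = K_B, so x = (K_A − K_B)/(3.33 − 2.8) = 10.9684/0.53 = 20.7 km.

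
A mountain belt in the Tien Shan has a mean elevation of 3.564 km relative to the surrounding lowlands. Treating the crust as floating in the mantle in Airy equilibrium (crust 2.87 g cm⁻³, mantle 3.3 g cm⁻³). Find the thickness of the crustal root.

23.8 km

For local isostatic compensation: the weight of the topography is balanced by the buoyancy of the root, ρ_c h = (ρ_m − ρ_c) r.
r = h · ρ_c / (ρ_m − ρ_c) = 3.564 km × 2.87 / (3.3 − 2.87) = 23.8 km.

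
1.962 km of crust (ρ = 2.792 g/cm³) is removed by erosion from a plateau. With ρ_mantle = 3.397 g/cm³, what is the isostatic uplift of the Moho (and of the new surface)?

1.61 km

Unloading: uplift u = e ρ_c/ρ_m = 1.962 km × 2.792/3.397 = 1.61 km.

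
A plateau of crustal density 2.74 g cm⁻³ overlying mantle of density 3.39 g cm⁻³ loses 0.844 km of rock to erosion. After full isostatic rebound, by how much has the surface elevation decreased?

0.162 km

Rebound u = e ρ_c/ρ_m = 0.844 km × 2.74/3.39 = 0.6822 km.
Net surface drop = e − u = 0.844 km − 0.6822 km = e (ρ_m − ρ_c)/ρ_m = 0.162 km.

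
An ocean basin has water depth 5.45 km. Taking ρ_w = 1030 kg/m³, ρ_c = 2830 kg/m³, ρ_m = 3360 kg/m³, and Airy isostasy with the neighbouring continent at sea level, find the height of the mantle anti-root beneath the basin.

18.5 km

By Archimedes' principle applied to the lithosphere: replacing crust with seawater at the top is compensated by replacing crust with mantle at the base: d (ρ_c − ρ_w) = a (ρ_m − ρ_c).
a = d (ρ_c − ρ_w)/(ρ_m − ρ_c) = 5.45 km × 1800/530 = 18.5 km.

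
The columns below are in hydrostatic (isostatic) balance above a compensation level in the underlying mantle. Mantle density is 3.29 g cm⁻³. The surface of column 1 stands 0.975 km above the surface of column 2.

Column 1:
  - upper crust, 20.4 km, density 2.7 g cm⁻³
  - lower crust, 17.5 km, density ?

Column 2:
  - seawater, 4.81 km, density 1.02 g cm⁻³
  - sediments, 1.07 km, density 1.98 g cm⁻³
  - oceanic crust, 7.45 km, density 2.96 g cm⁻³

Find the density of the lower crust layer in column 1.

2.95 g cm⁻³

Take the compensation level at the base of the deeper column (depth z_c below the surface of column 1) and equate Σ ρ_i t_i down to z_c; mantle fills any gap and the z_c terms cancel.
Column 1: 20.4×2.7 + 17.5×ρ + (z_c − 37.9)×3.29
Column 2: 0.975×0 + 4.81×1.02 + 1.07×1.98 + 7.45×2.96 + (z_c − 0.975 − 13.33)×3.29
The z_c×3.29 term appears on both sides and cancels. Collect the known terms of each column as K = Σ(ρt)_known − 3.29 × (depth of known layers): K_1 = 55.08 − 3.29×37.9 = −69.611; K_2 = 29.0768 − 3.29×(0.975 + 13.33) = −17.98665.
Balance: K_1 + 17.5×ρ = K_2, so ρ = (K_2 − K_1)/17.5 = 51.6243/17.5 = 2.95 g cm⁻³.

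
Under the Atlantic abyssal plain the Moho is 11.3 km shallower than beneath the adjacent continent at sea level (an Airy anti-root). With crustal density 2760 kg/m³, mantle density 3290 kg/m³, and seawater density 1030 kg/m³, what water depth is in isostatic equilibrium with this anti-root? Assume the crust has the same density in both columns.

3.46 km

Replacing a thickness d of crust by seawater at the top must be balanced by replacing crust with mantle at the base: d (ρ_c − ρ_w) = a (ρ_m − ρ_c).
d = a (ρ_m − ρ_c)/(ρ_c − ρ_w) = 11.3 km × 530/1730 = 3.46 km.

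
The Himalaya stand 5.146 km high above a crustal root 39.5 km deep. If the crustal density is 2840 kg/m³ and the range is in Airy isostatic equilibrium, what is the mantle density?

3210 kg/m³

Airy balance: ρ_c h = (ρ_m − ρ_c) r → ρ_m = ρ_c (1 + h/r).
ρ_m = 2840 × (1 + 5.146 km/39.5 km) = 3210 kg/m³.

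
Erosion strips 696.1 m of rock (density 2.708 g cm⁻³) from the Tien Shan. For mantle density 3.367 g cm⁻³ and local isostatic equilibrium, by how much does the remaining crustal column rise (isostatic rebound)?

Unloading: uplift u = e ρ_c/ρ_m = 696.1 m × 2.708/3.367 = 560 m.

560 m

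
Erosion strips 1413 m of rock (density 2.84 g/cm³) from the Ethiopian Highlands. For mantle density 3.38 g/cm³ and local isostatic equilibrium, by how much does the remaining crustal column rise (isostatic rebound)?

Unloading: uplift u = e ρ_c/ρ_m = 1413 m × 2.84/3.38 = 1190 m.

1190 m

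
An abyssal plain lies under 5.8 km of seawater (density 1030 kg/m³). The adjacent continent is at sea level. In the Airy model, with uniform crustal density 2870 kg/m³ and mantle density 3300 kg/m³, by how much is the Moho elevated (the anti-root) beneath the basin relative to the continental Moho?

In Airy isostatic equilibrium: replacing crust with seawater at the top is compensated by replacing crust with mantle at the base: d (ρ_c − ρ_w) = a (ρ_m − ρ_c).
a = d (ρ_c − ρ_w)/(ρ_m − ρ_c) = 5.8 km × 1840/430 = 24.8 km.

24.8 km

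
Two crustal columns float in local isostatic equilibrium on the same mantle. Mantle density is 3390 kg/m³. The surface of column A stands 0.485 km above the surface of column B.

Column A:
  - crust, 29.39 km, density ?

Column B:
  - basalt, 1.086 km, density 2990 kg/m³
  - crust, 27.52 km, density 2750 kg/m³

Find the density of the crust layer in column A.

Take the compensation level at the base of the deeper column (depth z_c below the surface of column A) and equate Σ ρ_i t_i down to z_c; mantle fills any gap and the z_c terms cancel.
Column A: 29.39×ρ + (z_c − 29.39)×3390
Column B: 0.485×0 + 1.086×2990 + 27.52×2750 + (z_c − 0.485 − 28.606)×3390
The z_c×3390 term appears on both sides and cancels. Collect the known terms of each column as K = Σ(ρt)_known − 3390 × (depth of known layers): K_A = 0 − 3390×29.39 = −99632.1; K_B = 78927.14 − 3390×(0.485 + 28.606) = −19691.35.
Balance: K_A + 29.39×ρ = K_B, so ρ = (K_B − K_A)/29.39 = 79940.8/29.39 = 2720 kg/m³.

2720 kg/m³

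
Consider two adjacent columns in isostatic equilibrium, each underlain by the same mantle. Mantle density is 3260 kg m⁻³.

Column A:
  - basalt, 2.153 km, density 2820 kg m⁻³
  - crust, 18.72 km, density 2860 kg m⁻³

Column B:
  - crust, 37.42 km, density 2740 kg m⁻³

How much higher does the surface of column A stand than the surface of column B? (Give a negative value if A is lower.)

−3.38 km

For any compensation level in the mantle, the mantle terms cancel and isostasy reduces to e = (Σt_A − Σt_B) − (Σ(ρt)_A − Σ(ρt)_B) / ρ_m.
Σt_A = 20.873 km; Σt_B = 37.42 km; Σ(ρt)_A = 59610.66; Σ(ρt)_B = 102530.8 (in km·kg m⁻³).
e = (20.873 − 37.42) − (59610.66 − 102530.8) / 3260 = −3.38 km.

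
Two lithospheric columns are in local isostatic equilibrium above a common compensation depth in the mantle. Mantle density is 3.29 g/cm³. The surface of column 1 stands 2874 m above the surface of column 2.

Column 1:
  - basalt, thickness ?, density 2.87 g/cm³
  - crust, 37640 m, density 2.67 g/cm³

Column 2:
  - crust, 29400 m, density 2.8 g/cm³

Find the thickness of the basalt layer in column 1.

1250 m

Take the compensation level at the base of the deeper column (depth z_c below the surface of column 1) and equate Σ ρ_i t_i down to z_c; mantle fills any gap and the z_c terms cancel.
Column 1: x×2.87 + 37640×2.67 + (z_c − 37640 − x)×3.29
Column 2: 2874×0 + 29400×2.8 + (z_c − 2874 − 29400)×3.29
The z_c×3.29 term appears on both sides and cancels. Collect the known terms of each column as K = Σ(ρt)_known − 3.29 × (depth of known layers): K_1 = 100498.8 − 3.29×37640 = −23336.8; K_2 = 82320 − 3.29×(2874 + 29400) = −23861.46.
Balance: K_1 − x×(3.29 − 2.87) = K_2, so x = (K_1 − K_2)/(3.29 − 2.87) = 524.66/0.42 = 1250 m.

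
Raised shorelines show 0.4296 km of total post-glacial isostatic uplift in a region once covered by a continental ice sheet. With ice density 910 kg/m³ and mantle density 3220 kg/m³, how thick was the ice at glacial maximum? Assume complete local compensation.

1.52 km

u = t ρ_ice/ρ_m → t = u ρ_m/ρ_ice = 0.4296 km × 3220/910 = 1.52 km.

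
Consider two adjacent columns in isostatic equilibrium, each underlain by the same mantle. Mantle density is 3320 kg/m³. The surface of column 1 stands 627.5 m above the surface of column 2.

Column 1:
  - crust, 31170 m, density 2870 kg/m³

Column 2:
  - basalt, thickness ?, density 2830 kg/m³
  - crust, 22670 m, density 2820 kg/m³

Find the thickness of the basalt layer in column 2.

1240 m

Take the compensation level at the base of the deeper column (depth z_c below the surface of column 1) and equate Σ ρ_i t_i down to z_c; mantle fills any gap and the z_c terms cancel.
Column 1: 31170×2870 + (z_c − 31170)×3320
Column 2: 627.5×0 + x×2830 + 22670×2820 + (z_c − 627.5 − 22670 − x)×3320
The z_c×3320 term appears on both sides and cancels. Collect the known terms of each column as K = Σ(ρt)_known − 3320 × (depth of known layers): K_1 = 89457900 − 3320×31170 = −14026500; K_2 = 63929400 − 3320×(627.5 + 22670) = −13418300.
Balance: K_1 = K_2 − x×(3320 − 2830), so x = (K_2 − K_1)/(3320 − 2830) = 608200/490 = 1240 m.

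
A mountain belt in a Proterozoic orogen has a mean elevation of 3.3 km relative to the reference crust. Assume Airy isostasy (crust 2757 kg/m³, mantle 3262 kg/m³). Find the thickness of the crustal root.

18 km

In Airy isostatic equilibrium: the weight of the topography is balanced by the buoyancy of the root, ρ_c h = (ρ_m − ρ_c) r.
r = h · ρ_c / (ρ_m − ρ_c) = 3.3 km × 2757 / (3262 − 2757) = 18 km.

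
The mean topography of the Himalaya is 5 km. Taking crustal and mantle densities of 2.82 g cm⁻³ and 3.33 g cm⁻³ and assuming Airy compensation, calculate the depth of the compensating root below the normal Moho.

Isostatic balance requires: the weight of the topography is balanced by the buoyancy of the root, ρ_c h = (ρ_m − ρ_c) r.
r = h · ρ_c / (ρ_m − ρ_c) = 5 km × 2.82 / (3.33 − 2.82) = 27.6 km.

27.6 km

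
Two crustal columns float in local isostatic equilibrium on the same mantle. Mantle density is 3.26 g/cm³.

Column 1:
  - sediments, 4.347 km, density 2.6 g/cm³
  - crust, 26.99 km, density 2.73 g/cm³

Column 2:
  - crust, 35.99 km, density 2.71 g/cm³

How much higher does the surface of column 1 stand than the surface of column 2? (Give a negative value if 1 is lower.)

−0.804 km

For any compensation level in the mantle, the mantle terms cancel and isostasy reduces to e = (Σt_1 − Σt_2) − (Σ(ρt)_1 − Σ(ρt)_2) / ρ_m.
Σt_1 = 31.337 km; Σt_2 = 35.99 km; Σ(ρt)_1 = 84.9849; Σ(ρt)_2 = 97.5329 (in km·g/cm³).
e = (31.337 − 35.99) − (84.9849 − 97.5329) / 3.26 = −0.804 km.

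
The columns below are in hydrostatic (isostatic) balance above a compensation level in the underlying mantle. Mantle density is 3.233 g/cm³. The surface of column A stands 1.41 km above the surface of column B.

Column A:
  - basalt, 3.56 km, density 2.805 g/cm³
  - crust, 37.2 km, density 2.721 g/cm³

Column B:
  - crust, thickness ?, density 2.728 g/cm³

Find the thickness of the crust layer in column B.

31.7 km

Take the compensation level at the base of the deeper column (depth z_c below the surface of column A) and equate Σ ρ_i t_i down to z_c; mantle fills any gap and the z_c terms cancel.
Column A: 3.56×2.805 + 37.2×2.721 + (z_c − 40.76)×3.233
Column B: 1.41×0 + x×2.728 + (z_c − 1.41 − 0 − x)×3.233
The z_c×3.233 term appears on both sides and cancels. Collect the known terms of each column as K = Σ(ρt)_known − 3.233 × (depth of known layers): K_A = 111.207 − 3.233×40.76 = −20.57008; K_B = 0 − 3.233×(1.41 + 0) = −4.55853.
Balance: K_A = K_B − x×(3.233 − 2.728), so x = (K_B − K_A)/(3.233 − 2.728) = 16.0115/0.505 = 31.7 km.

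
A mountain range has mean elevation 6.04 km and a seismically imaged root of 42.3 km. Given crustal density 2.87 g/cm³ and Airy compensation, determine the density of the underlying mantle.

3.28 g/cm³

Airy balance: ρ_c h = (ρ_m − ρ_c) r → ρ_m = ρ_c (1 + h/r).
ρ_m = 2.87 × (1 + 6.04 km/42.3 km) = 3.28 g/cm³.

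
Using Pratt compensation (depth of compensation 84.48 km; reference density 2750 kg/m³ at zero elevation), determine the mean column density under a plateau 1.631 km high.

2700 kg/m³

Pratt balance: ρ_ref D = ρ (D + h).
ρ = ρ_ref D/(D + h) = 2750 × 84.48 km/(84.48 km + 1.631 km) = 2700 kg/m³.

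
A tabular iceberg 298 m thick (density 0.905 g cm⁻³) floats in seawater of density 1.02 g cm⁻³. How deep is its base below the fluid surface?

264 m

Draft d = t ρ_obj/ρ_fluid = 298 m × 0.905/1.02 = 264 m.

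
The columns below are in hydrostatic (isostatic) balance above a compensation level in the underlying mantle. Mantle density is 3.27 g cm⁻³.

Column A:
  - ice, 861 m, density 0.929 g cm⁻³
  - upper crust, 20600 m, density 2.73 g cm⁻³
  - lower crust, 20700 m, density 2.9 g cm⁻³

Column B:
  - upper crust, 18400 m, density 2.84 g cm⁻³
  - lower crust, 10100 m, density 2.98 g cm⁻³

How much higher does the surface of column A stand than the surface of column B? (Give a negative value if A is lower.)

For any compensation level in the mantle, the mantle terms cancel and isostasy reduces to e = (Σt_A − Σt_B) − (Σ(ρt)_A − Σ(ρt)_B) / ρ_m.
Σt_A = 42161 m; Σt_B = 28500 m; Σ(ρt)_A = 117067.869; Σ(ρt)_B = 82354 (in m·g cm⁻³).
e = (42161 − 28500) − (117067.869 − 82354) / 3.27 = 3050 m.

3050 m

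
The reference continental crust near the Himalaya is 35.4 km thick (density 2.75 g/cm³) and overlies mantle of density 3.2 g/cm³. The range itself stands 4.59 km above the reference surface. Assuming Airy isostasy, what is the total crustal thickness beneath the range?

Root depth r = h ρ_c / (ρ_m − ρ_c) = 4.59 km × 2.75 / 0.45 = 28.05 km.
Total thickness = T + h + r = 35.4 km + 4.59 km + 28.05 km = 68 km.

68 km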